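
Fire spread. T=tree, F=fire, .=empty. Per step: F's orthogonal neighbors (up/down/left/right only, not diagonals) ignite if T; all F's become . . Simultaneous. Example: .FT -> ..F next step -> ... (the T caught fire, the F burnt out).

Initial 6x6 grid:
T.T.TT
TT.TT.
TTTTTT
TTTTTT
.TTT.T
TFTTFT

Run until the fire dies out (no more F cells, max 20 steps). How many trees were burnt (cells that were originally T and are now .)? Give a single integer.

Answer: 27

Derivation:
Step 1: +5 fires, +2 burnt (F count now 5)
Step 2: +4 fires, +5 burnt (F count now 4)
Step 3: +5 fires, +4 burnt (F count now 5)
Step 4: +6 fires, +5 burnt (F count now 6)
Step 5: +3 fires, +6 burnt (F count now 3)
Step 6: +2 fires, +3 burnt (F count now 2)
Step 7: +1 fires, +2 burnt (F count now 1)
Step 8: +1 fires, +1 burnt (F count now 1)
Step 9: +0 fires, +1 burnt (F count now 0)
Fire out after step 9
Initially T: 28, now '.': 35
Total burnt (originally-T cells now '.'): 27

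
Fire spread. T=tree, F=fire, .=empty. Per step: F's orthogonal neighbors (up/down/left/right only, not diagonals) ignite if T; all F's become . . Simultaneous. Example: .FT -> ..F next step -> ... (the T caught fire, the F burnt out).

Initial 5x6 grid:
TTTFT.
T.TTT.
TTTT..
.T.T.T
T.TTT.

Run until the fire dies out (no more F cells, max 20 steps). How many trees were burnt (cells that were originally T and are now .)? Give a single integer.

Answer: 17

Derivation:
Step 1: +3 fires, +1 burnt (F count now 3)
Step 2: +4 fires, +3 burnt (F count now 4)
Step 3: +3 fires, +4 burnt (F count now 3)
Step 4: +3 fires, +3 burnt (F count now 3)
Step 5: +4 fires, +3 burnt (F count now 4)
Step 6: +0 fires, +4 burnt (F count now 0)
Fire out after step 6
Initially T: 19, now '.': 28
Total burnt (originally-T cells now '.'): 17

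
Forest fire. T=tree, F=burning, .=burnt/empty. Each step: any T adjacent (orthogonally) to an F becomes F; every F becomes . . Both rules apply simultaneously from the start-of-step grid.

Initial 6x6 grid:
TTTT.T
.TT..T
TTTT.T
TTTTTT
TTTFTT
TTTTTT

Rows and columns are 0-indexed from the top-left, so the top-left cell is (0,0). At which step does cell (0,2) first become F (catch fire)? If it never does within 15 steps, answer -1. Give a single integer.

Step 1: cell (0,2)='T' (+4 fires, +1 burnt)
Step 2: cell (0,2)='T' (+7 fires, +4 burnt)
Step 3: cell (0,2)='T' (+6 fires, +7 burnt)
Step 4: cell (0,2)='T' (+5 fires, +6 burnt)
Step 5: cell (0,2)='F' (+4 fires, +5 burnt)
  -> target ignites at step 5
Step 6: cell (0,2)='.' (+3 fires, +4 burnt)
Step 7: cell (0,2)='.' (+1 fires, +3 burnt)
Step 8: cell (0,2)='.' (+0 fires, +1 burnt)
  fire out at step 8

5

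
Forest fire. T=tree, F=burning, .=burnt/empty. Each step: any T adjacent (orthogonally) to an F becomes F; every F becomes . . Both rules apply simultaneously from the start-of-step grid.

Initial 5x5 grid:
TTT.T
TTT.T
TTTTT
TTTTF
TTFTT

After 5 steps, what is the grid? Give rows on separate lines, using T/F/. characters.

Step 1: 6 trees catch fire, 2 burn out
  TTT.T
  TTT.T
  TTTTF
  TTFF.
  TF.FF
Step 2: 5 trees catch fire, 6 burn out
  TTT.T
  TTT.F
  TTFF.
  TF...
  F....
Step 3: 4 trees catch fire, 5 burn out
  TTT.F
  TTF..
  TF...
  F....
  .....
Step 4: 3 trees catch fire, 4 burn out
  TTF..
  TF...
  F....
  .....
  .....
Step 5: 2 trees catch fire, 3 burn out
  TF...
  F....
  .....
  .....
  .....

TF...
F....
.....
.....
.....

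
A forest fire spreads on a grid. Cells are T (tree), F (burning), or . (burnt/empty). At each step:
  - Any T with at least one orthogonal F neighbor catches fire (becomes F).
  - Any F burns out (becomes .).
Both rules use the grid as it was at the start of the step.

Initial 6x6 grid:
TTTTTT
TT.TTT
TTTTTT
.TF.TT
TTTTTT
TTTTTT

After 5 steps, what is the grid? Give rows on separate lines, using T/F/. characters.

Step 1: 3 trees catch fire, 1 burn out
  TTTTTT
  TT.TTT
  TTFTTT
  .F..TT
  TTFTTT
  TTTTTT
Step 2: 5 trees catch fire, 3 burn out
  TTTTTT
  TT.TTT
  TF.FTT
  ....TT
  TF.FTT
  TTFTTT
Step 3: 8 trees catch fire, 5 burn out
  TTTTTT
  TF.FTT
  F...FT
  ....TT
  F...FT
  TF.FTT
Step 4: 9 trees catch fire, 8 burn out
  TFTFTT
  F...FT
  .....F
  ....FT
  .....F
  F...FT
Step 5: 6 trees catch fire, 9 burn out
  F.F.FT
  .....F
  ......
  .....F
  ......
  .....F

F.F.FT
.....F
......
.....F
......
.....F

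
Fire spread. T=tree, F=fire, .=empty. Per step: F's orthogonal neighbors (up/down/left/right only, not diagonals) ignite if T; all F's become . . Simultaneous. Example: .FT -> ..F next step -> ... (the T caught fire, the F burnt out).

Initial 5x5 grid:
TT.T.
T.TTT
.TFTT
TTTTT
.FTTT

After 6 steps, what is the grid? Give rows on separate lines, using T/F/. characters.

Step 1: 6 trees catch fire, 2 burn out
  TT.T.
  T.FTT
  .F.FT
  TFFTT
  ..FTT
Step 2: 5 trees catch fire, 6 burn out
  TT.T.
  T..FT
  ....F
  F..FT
  ...FT
Step 3: 4 trees catch fire, 5 burn out
  TT.F.
  T...F
  .....
  ....F
  ....F
Step 4: 0 trees catch fire, 4 burn out
  TT...
  T....
  .....
  .....
  .....
Step 5: 0 trees catch fire, 0 burn out
  TT...
  T....
  .....
  .....
  .....
Step 6: 0 trees catch fire, 0 burn out
  TT...
  T....
  .....
  .....
  .....

TT...
T....
.....
.....
.....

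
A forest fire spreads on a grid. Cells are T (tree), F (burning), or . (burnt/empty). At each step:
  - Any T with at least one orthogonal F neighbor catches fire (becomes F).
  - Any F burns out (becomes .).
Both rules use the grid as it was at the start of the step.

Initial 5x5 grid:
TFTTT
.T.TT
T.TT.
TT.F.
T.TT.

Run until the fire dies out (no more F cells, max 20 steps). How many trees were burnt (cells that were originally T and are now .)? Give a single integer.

Step 1: +5 fires, +2 burnt (F count now 5)
Step 2: +4 fires, +5 burnt (F count now 4)
Step 3: +2 fires, +4 burnt (F count now 2)
Step 4: +0 fires, +2 burnt (F count now 0)
Fire out after step 4
Initially T: 15, now '.': 21
Total burnt (originally-T cells now '.'): 11

Answer: 11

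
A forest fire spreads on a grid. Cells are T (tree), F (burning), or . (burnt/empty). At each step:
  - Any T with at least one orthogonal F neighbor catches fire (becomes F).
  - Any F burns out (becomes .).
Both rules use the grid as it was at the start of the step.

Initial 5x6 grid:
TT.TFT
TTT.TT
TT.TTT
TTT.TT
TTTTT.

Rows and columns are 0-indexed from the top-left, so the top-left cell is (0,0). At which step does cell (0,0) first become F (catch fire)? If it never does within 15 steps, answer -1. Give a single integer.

Step 1: cell (0,0)='T' (+3 fires, +1 burnt)
Step 2: cell (0,0)='T' (+2 fires, +3 burnt)
Step 3: cell (0,0)='T' (+3 fires, +2 burnt)
Step 4: cell (0,0)='T' (+2 fires, +3 burnt)
Step 5: cell (0,0)='T' (+1 fires, +2 burnt)
Step 6: cell (0,0)='T' (+1 fires, +1 burnt)
Step 7: cell (0,0)='T' (+2 fires, +1 burnt)
Step 8: cell (0,0)='T' (+2 fires, +2 burnt)
Step 9: cell (0,0)='T' (+2 fires, +2 burnt)
Step 10: cell (0,0)='T' (+2 fires, +2 burnt)
Step 11: cell (0,0)='T' (+3 fires, +2 burnt)
Step 12: cell (0,0)='F' (+1 fires, +3 burnt)
  -> target ignites at step 12
Step 13: cell (0,0)='.' (+0 fires, +1 burnt)
  fire out at step 13

12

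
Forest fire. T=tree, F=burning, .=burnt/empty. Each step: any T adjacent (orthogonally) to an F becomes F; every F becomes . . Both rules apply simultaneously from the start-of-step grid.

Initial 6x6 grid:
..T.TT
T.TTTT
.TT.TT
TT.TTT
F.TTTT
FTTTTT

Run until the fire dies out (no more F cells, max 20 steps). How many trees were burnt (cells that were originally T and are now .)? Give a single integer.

Answer: 25

Derivation:
Step 1: +2 fires, +2 burnt (F count now 2)
Step 2: +2 fires, +2 burnt (F count now 2)
Step 3: +3 fires, +2 burnt (F count now 3)
Step 4: +3 fires, +3 burnt (F count now 3)
Step 5: +4 fires, +3 burnt (F count now 4)
Step 6: +4 fires, +4 burnt (F count now 4)
Step 7: +3 fires, +4 burnt (F count now 3)
Step 8: +3 fires, +3 burnt (F count now 3)
Step 9: +1 fires, +3 burnt (F count now 1)
Step 10: +0 fires, +1 burnt (F count now 0)
Fire out after step 10
Initially T: 26, now '.': 35
Total burnt (originally-T cells now '.'): 25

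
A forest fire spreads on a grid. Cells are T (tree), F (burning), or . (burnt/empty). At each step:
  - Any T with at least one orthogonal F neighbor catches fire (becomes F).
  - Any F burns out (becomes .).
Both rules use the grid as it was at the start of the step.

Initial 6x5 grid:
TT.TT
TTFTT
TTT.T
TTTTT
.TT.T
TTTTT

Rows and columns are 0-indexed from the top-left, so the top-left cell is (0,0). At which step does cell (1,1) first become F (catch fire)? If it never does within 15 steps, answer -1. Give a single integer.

Step 1: cell (1,1)='F' (+3 fires, +1 burnt)
  -> target ignites at step 1
Step 2: cell (1,1)='.' (+6 fires, +3 burnt)
Step 3: cell (1,1)='.' (+7 fires, +6 burnt)
Step 4: cell (1,1)='.' (+4 fires, +7 burnt)
Step 5: cell (1,1)='.' (+3 fires, +4 burnt)
Step 6: cell (1,1)='.' (+2 fires, +3 burnt)
Step 7: cell (1,1)='.' (+0 fires, +2 burnt)
  fire out at step 7

1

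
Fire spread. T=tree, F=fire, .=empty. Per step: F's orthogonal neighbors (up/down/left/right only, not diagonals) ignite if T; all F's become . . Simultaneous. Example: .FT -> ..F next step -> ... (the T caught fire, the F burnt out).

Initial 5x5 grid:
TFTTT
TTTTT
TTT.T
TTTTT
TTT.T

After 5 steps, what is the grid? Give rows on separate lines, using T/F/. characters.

Step 1: 3 trees catch fire, 1 burn out
  F.FTT
  TFTTT
  TTT.T
  TTTTT
  TTT.T
Step 2: 4 trees catch fire, 3 burn out
  ...FT
  F.FTT
  TFT.T
  TTTTT
  TTT.T
Step 3: 5 trees catch fire, 4 burn out
  ....F
  ...FT
  F.F.T
  TFTTT
  TTT.T
Step 4: 4 trees catch fire, 5 burn out
  .....
  ....F
  ....T
  F.FTT
  TFT.T
Step 5: 4 trees catch fire, 4 burn out
  .....
  .....
  ....F
  ...FT
  F.F.T

.....
.....
....F
...FT
F.F.T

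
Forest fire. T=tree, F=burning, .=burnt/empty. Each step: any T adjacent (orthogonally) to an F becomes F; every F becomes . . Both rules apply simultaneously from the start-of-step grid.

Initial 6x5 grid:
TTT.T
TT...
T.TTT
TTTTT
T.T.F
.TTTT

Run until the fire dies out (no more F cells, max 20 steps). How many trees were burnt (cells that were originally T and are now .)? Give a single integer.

Step 1: +2 fires, +1 burnt (F count now 2)
Step 2: +3 fires, +2 burnt (F count now 3)
Step 3: +3 fires, +3 burnt (F count now 3)
Step 4: +4 fires, +3 burnt (F count now 4)
Step 5: +1 fires, +4 burnt (F count now 1)
Step 6: +2 fires, +1 burnt (F count now 2)
Step 7: +1 fires, +2 burnt (F count now 1)
Step 8: +2 fires, +1 burnt (F count now 2)
Step 9: +1 fires, +2 burnt (F count now 1)
Step 10: +1 fires, +1 burnt (F count now 1)
Step 11: +0 fires, +1 burnt (F count now 0)
Fire out after step 11
Initially T: 21, now '.': 29
Total burnt (originally-T cells now '.'): 20

Answer: 20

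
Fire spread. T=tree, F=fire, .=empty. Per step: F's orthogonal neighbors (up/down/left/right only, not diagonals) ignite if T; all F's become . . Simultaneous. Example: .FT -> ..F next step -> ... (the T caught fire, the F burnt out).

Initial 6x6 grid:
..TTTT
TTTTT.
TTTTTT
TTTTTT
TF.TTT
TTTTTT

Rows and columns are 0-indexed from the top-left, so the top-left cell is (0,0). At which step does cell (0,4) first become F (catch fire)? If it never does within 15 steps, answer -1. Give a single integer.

Step 1: cell (0,4)='T' (+3 fires, +1 burnt)
Step 2: cell (0,4)='T' (+5 fires, +3 burnt)
Step 3: cell (0,4)='T' (+5 fires, +5 burnt)
Step 4: cell (0,4)='T' (+6 fires, +5 burnt)
Step 5: cell (0,4)='T' (+6 fires, +6 burnt)
Step 6: cell (0,4)='T' (+4 fires, +6 burnt)
Step 7: cell (0,4)='F' (+1 fires, +4 burnt)
  -> target ignites at step 7
Step 8: cell (0,4)='.' (+1 fires, +1 burnt)
Step 9: cell (0,4)='.' (+0 fires, +1 burnt)
  fire out at step 9

7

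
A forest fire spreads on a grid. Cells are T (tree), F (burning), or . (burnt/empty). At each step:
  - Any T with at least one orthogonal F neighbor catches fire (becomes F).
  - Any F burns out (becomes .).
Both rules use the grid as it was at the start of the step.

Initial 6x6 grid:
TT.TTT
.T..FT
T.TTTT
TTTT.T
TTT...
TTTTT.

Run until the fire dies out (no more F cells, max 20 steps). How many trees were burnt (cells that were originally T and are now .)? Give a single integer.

Step 1: +3 fires, +1 burnt (F count now 3)
Step 2: +4 fires, +3 burnt (F count now 4)
Step 3: +3 fires, +4 burnt (F count now 3)
Step 4: +1 fires, +3 burnt (F count now 1)
Step 5: +2 fires, +1 burnt (F count now 2)
Step 6: +3 fires, +2 burnt (F count now 3)
Step 7: +4 fires, +3 burnt (F count now 4)
Step 8: +2 fires, +4 burnt (F count now 2)
Step 9: +0 fires, +2 burnt (F count now 0)
Fire out after step 9
Initially T: 25, now '.': 33
Total burnt (originally-T cells now '.'): 22

Answer: 22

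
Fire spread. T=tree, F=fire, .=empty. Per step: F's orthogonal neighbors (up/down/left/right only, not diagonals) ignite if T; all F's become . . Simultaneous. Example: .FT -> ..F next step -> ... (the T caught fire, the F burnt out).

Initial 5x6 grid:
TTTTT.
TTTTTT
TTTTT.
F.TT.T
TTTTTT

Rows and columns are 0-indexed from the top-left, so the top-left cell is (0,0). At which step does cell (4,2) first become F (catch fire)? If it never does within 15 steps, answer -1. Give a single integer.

Step 1: cell (4,2)='T' (+2 fires, +1 burnt)
Step 2: cell (4,2)='T' (+3 fires, +2 burnt)
Step 3: cell (4,2)='F' (+4 fires, +3 burnt)
  -> target ignites at step 3
Step 4: cell (4,2)='.' (+5 fires, +4 burnt)
Step 5: cell (4,2)='.' (+5 fires, +5 burnt)
Step 6: cell (4,2)='.' (+3 fires, +5 burnt)
Step 7: cell (4,2)='.' (+3 fires, +3 burnt)
Step 8: cell (4,2)='.' (+0 fires, +3 burnt)
  fire out at step 8

3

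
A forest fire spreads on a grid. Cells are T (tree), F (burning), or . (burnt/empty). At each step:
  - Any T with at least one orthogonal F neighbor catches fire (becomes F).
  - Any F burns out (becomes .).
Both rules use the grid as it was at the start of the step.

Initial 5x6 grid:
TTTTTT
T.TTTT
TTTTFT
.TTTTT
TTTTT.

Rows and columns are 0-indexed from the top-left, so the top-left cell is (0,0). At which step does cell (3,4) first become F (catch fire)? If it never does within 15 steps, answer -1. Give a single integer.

Step 1: cell (3,4)='F' (+4 fires, +1 burnt)
  -> target ignites at step 1
Step 2: cell (3,4)='.' (+7 fires, +4 burnt)
Step 3: cell (3,4)='.' (+6 fires, +7 burnt)
Step 4: cell (3,4)='.' (+4 fires, +6 burnt)
Step 5: cell (3,4)='.' (+3 fires, +4 burnt)
Step 6: cell (3,4)='.' (+2 fires, +3 burnt)
Step 7: cell (3,4)='.' (+0 fires, +2 burnt)
  fire out at step 7

1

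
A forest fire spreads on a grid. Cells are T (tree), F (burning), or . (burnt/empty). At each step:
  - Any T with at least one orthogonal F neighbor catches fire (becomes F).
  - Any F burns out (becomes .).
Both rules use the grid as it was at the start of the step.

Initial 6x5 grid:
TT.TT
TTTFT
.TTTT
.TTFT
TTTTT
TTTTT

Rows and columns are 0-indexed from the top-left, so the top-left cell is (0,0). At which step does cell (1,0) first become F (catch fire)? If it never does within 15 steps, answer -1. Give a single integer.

Step 1: cell (1,0)='T' (+7 fires, +2 burnt)
Step 2: cell (1,0)='T' (+8 fires, +7 burnt)
Step 3: cell (1,0)='F' (+6 fires, +8 burnt)
  -> target ignites at step 3
Step 4: cell (1,0)='.' (+3 fires, +6 burnt)
Step 5: cell (1,0)='.' (+1 fires, +3 burnt)
Step 6: cell (1,0)='.' (+0 fires, +1 burnt)
  fire out at step 6

3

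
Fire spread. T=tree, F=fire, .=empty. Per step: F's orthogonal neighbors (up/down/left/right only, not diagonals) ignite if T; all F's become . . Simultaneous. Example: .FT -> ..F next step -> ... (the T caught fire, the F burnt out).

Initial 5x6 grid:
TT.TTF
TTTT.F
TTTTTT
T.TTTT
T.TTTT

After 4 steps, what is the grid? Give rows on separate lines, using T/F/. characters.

Step 1: 2 trees catch fire, 2 burn out
  TT.TF.
  TTTT..
  TTTTTF
  T.TTTT
  T.TTTT
Step 2: 3 trees catch fire, 2 burn out
  TT.F..
  TTTT..
  TTTTF.
  T.TTTF
  T.TTTT
Step 3: 4 trees catch fire, 3 burn out
  TT....
  TTTF..
  TTTF..
  T.TTF.
  T.TTTF
Step 4: 4 trees catch fire, 4 burn out
  TT....
  TTF...
  TTF...
  T.TF..
  T.TTF.

TT....
TTF...
TTF...
T.TF..
T.TTF.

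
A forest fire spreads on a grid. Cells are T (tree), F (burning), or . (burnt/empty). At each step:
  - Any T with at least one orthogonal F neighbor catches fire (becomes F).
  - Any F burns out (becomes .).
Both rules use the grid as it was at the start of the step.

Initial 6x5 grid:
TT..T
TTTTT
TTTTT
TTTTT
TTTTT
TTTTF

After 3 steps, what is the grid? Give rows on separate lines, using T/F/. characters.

Step 1: 2 trees catch fire, 1 burn out
  TT..T
  TTTTT
  TTTTT
  TTTTT
  TTTTF
  TTTF.
Step 2: 3 trees catch fire, 2 burn out
  TT..T
  TTTTT
  TTTTT
  TTTTF
  TTTF.
  TTF..
Step 3: 4 trees catch fire, 3 burn out
  TT..T
  TTTTT
  TTTTF
  TTTF.
  TTF..
  TF...

TT..T
TTTTT
TTTTF
TTTF.
TTF..
TF...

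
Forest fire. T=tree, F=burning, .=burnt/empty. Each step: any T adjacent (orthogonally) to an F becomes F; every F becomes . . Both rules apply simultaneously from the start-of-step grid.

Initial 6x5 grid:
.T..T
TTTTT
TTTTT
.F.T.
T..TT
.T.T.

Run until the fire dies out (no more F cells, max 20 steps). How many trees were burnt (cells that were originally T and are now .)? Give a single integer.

Answer: 16

Derivation:
Step 1: +1 fires, +1 burnt (F count now 1)
Step 2: +3 fires, +1 burnt (F count now 3)
Step 3: +4 fires, +3 burnt (F count now 4)
Step 4: +3 fires, +4 burnt (F count now 3)
Step 5: +2 fires, +3 burnt (F count now 2)
Step 6: +3 fires, +2 burnt (F count now 3)
Step 7: +0 fires, +3 burnt (F count now 0)
Fire out after step 7
Initially T: 18, now '.': 28
Total burnt (originally-T cells now '.'): 16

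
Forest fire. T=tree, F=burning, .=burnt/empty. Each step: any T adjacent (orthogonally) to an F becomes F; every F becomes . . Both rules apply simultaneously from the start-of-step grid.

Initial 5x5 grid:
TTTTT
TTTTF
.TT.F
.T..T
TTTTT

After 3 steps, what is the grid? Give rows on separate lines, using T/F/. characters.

Step 1: 3 trees catch fire, 2 burn out
  TTTTF
  TTTF.
  .TT..
  .T..F
  TTTTT
Step 2: 3 trees catch fire, 3 burn out
  TTTF.
  TTF..
  .TT..
  .T...
  TTTTF
Step 3: 4 trees catch fire, 3 burn out
  TTF..
  TF...
  .TF..
  .T...
  TTTF.

TTF..
TF...
.TF..
.T...
TTTF.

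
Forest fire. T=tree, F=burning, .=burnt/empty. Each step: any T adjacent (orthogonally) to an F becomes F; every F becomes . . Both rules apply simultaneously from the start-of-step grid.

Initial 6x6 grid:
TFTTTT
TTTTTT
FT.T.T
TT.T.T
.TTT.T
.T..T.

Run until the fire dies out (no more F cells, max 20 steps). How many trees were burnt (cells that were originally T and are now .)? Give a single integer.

Answer: 23

Derivation:
Step 1: +6 fires, +2 burnt (F count now 6)
Step 2: +3 fires, +6 burnt (F count now 3)
Step 3: +3 fires, +3 burnt (F count now 3)
Step 4: +5 fires, +3 burnt (F count now 5)
Step 5: +3 fires, +5 burnt (F count now 3)
Step 6: +1 fires, +3 burnt (F count now 1)
Step 7: +1 fires, +1 burnt (F count now 1)
Step 8: +1 fires, +1 burnt (F count now 1)
Step 9: +0 fires, +1 burnt (F count now 0)
Fire out after step 9
Initially T: 24, now '.': 35
Total burnt (originally-T cells now '.'): 23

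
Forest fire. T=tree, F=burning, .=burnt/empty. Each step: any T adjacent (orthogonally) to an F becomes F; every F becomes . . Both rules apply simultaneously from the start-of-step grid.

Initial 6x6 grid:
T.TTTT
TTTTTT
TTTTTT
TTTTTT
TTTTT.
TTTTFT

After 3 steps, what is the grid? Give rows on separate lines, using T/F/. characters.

Step 1: 3 trees catch fire, 1 burn out
  T.TTTT
  TTTTTT
  TTTTTT
  TTTTTT
  TTTTF.
  TTTF.F
Step 2: 3 trees catch fire, 3 burn out
  T.TTTT
  TTTTTT
  TTTTTT
  TTTTFT
  TTTF..
  TTF...
Step 3: 5 trees catch fire, 3 burn out
  T.TTTT
  TTTTTT
  TTTTFT
  TTTF.F
  TTF...
  TF....

T.TTTT
TTTTTT
TTTTFT
TTTF.F
TTF...
TF....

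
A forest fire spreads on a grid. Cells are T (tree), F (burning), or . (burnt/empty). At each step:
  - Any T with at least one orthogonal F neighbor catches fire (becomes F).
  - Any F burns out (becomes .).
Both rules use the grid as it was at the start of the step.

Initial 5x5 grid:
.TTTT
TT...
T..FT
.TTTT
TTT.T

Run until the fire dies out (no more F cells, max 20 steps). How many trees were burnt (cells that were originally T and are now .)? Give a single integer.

Answer: 9

Derivation:
Step 1: +2 fires, +1 burnt (F count now 2)
Step 2: +2 fires, +2 burnt (F count now 2)
Step 3: +3 fires, +2 burnt (F count now 3)
Step 4: +1 fires, +3 burnt (F count now 1)
Step 5: +1 fires, +1 burnt (F count now 1)
Step 6: +0 fires, +1 burnt (F count now 0)
Fire out after step 6
Initially T: 16, now '.': 18
Total burnt (originally-T cells now '.'): 9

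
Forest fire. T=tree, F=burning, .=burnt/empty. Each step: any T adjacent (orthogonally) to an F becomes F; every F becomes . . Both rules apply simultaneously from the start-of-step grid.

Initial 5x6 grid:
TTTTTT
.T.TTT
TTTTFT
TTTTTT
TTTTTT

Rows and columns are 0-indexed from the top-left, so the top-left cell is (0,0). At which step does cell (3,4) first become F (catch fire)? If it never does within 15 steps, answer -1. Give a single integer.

Step 1: cell (3,4)='F' (+4 fires, +1 burnt)
  -> target ignites at step 1
Step 2: cell (3,4)='.' (+7 fires, +4 burnt)
Step 3: cell (3,4)='.' (+6 fires, +7 burnt)
Step 4: cell (3,4)='.' (+5 fires, +6 burnt)
Step 5: cell (3,4)='.' (+3 fires, +5 burnt)
Step 6: cell (3,4)='.' (+2 fires, +3 burnt)
Step 7: cell (3,4)='.' (+0 fires, +2 burnt)
  fire out at step 7

1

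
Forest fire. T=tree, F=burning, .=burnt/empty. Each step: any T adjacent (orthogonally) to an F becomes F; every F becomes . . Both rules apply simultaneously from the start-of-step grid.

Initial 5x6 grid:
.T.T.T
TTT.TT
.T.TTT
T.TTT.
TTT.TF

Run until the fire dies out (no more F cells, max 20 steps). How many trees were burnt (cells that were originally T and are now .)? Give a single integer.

Step 1: +1 fires, +1 burnt (F count now 1)
Step 2: +1 fires, +1 burnt (F count now 1)
Step 3: +2 fires, +1 burnt (F count now 2)
Step 4: +4 fires, +2 burnt (F count now 4)
Step 5: +2 fires, +4 burnt (F count now 2)
Step 6: +2 fires, +2 burnt (F count now 2)
Step 7: +1 fires, +2 burnt (F count now 1)
Step 8: +1 fires, +1 burnt (F count now 1)
Step 9: +0 fires, +1 burnt (F count now 0)
Fire out after step 9
Initially T: 20, now '.': 24
Total burnt (originally-T cells now '.'): 14

Answer: 14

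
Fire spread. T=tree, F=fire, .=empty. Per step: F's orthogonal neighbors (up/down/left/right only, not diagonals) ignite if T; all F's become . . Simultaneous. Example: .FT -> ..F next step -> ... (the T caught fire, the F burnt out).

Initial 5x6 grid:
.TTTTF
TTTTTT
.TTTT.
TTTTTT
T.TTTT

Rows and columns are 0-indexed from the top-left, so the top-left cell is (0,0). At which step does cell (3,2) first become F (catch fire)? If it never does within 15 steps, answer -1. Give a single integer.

Step 1: cell (3,2)='T' (+2 fires, +1 burnt)
Step 2: cell (3,2)='T' (+2 fires, +2 burnt)
Step 3: cell (3,2)='T' (+3 fires, +2 burnt)
Step 4: cell (3,2)='T' (+4 fires, +3 burnt)
Step 5: cell (3,2)='T' (+5 fires, +4 burnt)
Step 6: cell (3,2)='F' (+5 fires, +5 burnt)
  -> target ignites at step 6
Step 7: cell (3,2)='.' (+2 fires, +5 burnt)
Step 8: cell (3,2)='.' (+1 fires, +2 burnt)
Step 9: cell (3,2)='.' (+1 fires, +1 burnt)
Step 10: cell (3,2)='.' (+0 fires, +1 burnt)
  fire out at step 10

6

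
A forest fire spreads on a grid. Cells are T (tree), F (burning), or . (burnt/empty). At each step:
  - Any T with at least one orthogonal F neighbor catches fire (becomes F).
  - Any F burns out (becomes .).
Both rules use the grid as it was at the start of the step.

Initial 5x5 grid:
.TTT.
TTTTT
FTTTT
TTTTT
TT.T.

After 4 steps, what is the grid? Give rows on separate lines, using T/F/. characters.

Step 1: 3 trees catch fire, 1 burn out
  .TTT.
  FTTTT
  .FTTT
  FTTTT
  TT.T.
Step 2: 4 trees catch fire, 3 burn out
  .TTT.
  .FTTT
  ..FTT
  .FTTT
  FT.T.
Step 3: 5 trees catch fire, 4 burn out
  .FTT.
  ..FTT
  ...FT
  ..FTT
  .F.T.
Step 4: 4 trees catch fire, 5 burn out
  ..FT.
  ...FT
  ....F
  ...FT
  ...T.

..FT.
...FT
....F
...FT
...T.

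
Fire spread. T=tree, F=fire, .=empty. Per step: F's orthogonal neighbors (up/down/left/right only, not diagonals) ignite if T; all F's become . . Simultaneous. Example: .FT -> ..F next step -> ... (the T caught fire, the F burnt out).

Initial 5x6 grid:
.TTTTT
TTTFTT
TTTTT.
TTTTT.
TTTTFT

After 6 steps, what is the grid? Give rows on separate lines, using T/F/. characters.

Step 1: 7 trees catch fire, 2 burn out
  .TTFTT
  TTF.FT
  TTTFT.
  TTTTF.
  TTTF.F
Step 2: 8 trees catch fire, 7 burn out
  .TF.FT
  TF...F
  TTF.F.
  TTTF..
  TTF...
Step 3: 6 trees catch fire, 8 burn out
  .F...F
  F.....
  TF....
  TTF...
  TF....
Step 4: 3 trees catch fire, 6 burn out
  ......
  ......
  F.....
  TF....
  F.....
Step 5: 1 trees catch fire, 3 burn out
  ......
  ......
  ......
  F.....
  ......
Step 6: 0 trees catch fire, 1 burn out
  ......
  ......
  ......
  ......
  ......

......
......
......
......
......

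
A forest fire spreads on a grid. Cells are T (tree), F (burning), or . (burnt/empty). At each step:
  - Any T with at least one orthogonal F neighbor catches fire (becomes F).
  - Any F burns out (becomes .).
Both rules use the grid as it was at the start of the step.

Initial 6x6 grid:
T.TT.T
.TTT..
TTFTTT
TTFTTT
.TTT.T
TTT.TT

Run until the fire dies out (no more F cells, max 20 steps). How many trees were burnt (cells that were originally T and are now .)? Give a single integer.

Step 1: +6 fires, +2 burnt (F count now 6)
Step 2: +10 fires, +6 burnt (F count now 10)
Step 3: +4 fires, +10 burnt (F count now 4)
Step 4: +2 fires, +4 burnt (F count now 2)
Step 5: +1 fires, +2 burnt (F count now 1)
Step 6: +1 fires, +1 burnt (F count now 1)
Step 7: +0 fires, +1 burnt (F count now 0)
Fire out after step 7
Initially T: 26, now '.': 34
Total burnt (originally-T cells now '.'): 24

Answer: 24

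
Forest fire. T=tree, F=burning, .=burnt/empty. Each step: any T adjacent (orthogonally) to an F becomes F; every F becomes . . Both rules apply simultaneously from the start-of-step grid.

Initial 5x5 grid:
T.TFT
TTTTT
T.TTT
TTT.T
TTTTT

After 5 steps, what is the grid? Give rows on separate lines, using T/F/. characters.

Step 1: 3 trees catch fire, 1 burn out
  T.F.F
  TTTFT
  T.TTT
  TTT.T
  TTTTT
Step 2: 3 trees catch fire, 3 burn out
  T....
  TTF.F
  T.TFT
  TTT.T
  TTTTT
Step 3: 3 trees catch fire, 3 burn out
  T....
  TF...
  T.F.F
  TTT.T
  TTTTT
Step 4: 3 trees catch fire, 3 burn out
  T....
  F....
  T....
  TTF.F
  TTTTT
Step 5: 5 trees catch fire, 3 burn out
  F....
  .....
  F....
  TF...
  TTFTF

F....
.....
F....
TF...
TTFTF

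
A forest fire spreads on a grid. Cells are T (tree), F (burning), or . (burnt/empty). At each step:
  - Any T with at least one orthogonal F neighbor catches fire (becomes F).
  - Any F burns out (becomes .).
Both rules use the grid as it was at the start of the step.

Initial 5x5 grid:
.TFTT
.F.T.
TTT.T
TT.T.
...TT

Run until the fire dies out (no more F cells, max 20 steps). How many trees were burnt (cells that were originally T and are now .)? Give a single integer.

Answer: 9

Derivation:
Step 1: +3 fires, +2 burnt (F count now 3)
Step 2: +5 fires, +3 burnt (F count now 5)
Step 3: +1 fires, +5 burnt (F count now 1)
Step 4: +0 fires, +1 burnt (F count now 0)
Fire out after step 4
Initially T: 13, now '.': 21
Total burnt (originally-T cells now '.'): 9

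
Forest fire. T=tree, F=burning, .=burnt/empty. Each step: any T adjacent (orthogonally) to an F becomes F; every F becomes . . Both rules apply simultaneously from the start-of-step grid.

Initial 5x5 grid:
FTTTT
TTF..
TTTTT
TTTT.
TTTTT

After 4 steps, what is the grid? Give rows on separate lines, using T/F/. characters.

Step 1: 5 trees catch fire, 2 burn out
  .FFTT
  FF...
  TTFTT
  TTTT.
  TTTTT
Step 2: 5 trees catch fire, 5 burn out
  ...FT
  .....
  FF.FT
  TTFT.
  TTTTT
Step 3: 6 trees catch fire, 5 burn out
  ....F
  .....
  ....F
  FF.F.
  TTFTT
Step 4: 3 trees catch fire, 6 burn out
  .....
  .....
  .....
  .....
  FF.FT

.....
.....
.....
.....
FF.FT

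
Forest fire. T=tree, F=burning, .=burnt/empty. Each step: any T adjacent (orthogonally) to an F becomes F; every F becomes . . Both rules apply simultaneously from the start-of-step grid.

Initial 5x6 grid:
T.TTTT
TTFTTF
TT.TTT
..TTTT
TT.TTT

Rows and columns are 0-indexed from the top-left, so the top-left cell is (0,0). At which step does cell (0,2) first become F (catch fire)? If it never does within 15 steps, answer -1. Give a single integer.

Step 1: cell (0,2)='F' (+6 fires, +2 burnt)
  -> target ignites at step 1
Step 2: cell (0,2)='.' (+7 fires, +6 burnt)
Step 3: cell (0,2)='.' (+5 fires, +7 burnt)
Step 4: cell (0,2)='.' (+3 fires, +5 burnt)
Step 5: cell (0,2)='.' (+0 fires, +3 burnt)
  fire out at step 5

1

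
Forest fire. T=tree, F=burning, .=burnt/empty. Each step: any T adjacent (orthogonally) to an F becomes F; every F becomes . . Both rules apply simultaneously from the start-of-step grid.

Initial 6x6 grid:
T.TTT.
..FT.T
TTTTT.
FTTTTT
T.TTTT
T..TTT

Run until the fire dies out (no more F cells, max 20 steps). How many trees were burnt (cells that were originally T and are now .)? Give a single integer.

Step 1: +6 fires, +2 burnt (F count now 6)
Step 2: +5 fires, +6 burnt (F count now 5)
Step 3: +4 fires, +5 burnt (F count now 4)
Step 4: +2 fires, +4 burnt (F count now 2)
Step 5: +3 fires, +2 burnt (F count now 3)
Step 6: +2 fires, +3 burnt (F count now 2)
Step 7: +1 fires, +2 burnt (F count now 1)
Step 8: +0 fires, +1 burnt (F count now 0)
Fire out after step 8
Initially T: 25, now '.': 34
Total burnt (originally-T cells now '.'): 23

Answer: 23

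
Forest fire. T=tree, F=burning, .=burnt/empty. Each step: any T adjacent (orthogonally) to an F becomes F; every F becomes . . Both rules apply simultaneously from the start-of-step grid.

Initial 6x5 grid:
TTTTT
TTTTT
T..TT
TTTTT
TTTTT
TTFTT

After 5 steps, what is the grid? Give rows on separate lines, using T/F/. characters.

Step 1: 3 trees catch fire, 1 burn out
  TTTTT
  TTTTT
  T..TT
  TTTTT
  TTFTT
  TF.FT
Step 2: 5 trees catch fire, 3 burn out
  TTTTT
  TTTTT
  T..TT
  TTFTT
  TF.FT
  F...F
Step 3: 4 trees catch fire, 5 burn out
  TTTTT
  TTTTT
  T..TT
  TF.FT
  F...F
  .....
Step 4: 3 trees catch fire, 4 burn out
  TTTTT
  TTTTT
  T..FT
  F...F
  .....
  .....
Step 5: 3 trees catch fire, 3 burn out
  TTTTT
  TTTFT
  F...F
  .....
  .....
  .....

TTTTT
TTTFT
F...F
.....
.....
.....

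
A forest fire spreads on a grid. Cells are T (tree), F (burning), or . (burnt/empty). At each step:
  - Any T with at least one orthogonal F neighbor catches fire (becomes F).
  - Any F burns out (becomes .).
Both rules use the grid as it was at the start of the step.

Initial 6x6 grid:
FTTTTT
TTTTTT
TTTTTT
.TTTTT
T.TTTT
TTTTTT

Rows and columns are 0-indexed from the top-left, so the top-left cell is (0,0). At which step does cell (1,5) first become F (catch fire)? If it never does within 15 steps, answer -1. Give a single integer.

Step 1: cell (1,5)='T' (+2 fires, +1 burnt)
Step 2: cell (1,5)='T' (+3 fires, +2 burnt)
Step 3: cell (1,5)='T' (+3 fires, +3 burnt)
Step 4: cell (1,5)='T' (+4 fires, +3 burnt)
Step 5: cell (1,5)='T' (+4 fires, +4 burnt)
Step 6: cell (1,5)='F' (+4 fires, +4 burnt)
  -> target ignites at step 6
Step 7: cell (1,5)='.' (+4 fires, +4 burnt)
Step 8: cell (1,5)='.' (+4 fires, +4 burnt)
Step 9: cell (1,5)='.' (+3 fires, +4 burnt)
Step 10: cell (1,5)='.' (+2 fires, +3 burnt)
Step 11: cell (1,5)='.' (+0 fires, +2 burnt)
  fire out at step 11

6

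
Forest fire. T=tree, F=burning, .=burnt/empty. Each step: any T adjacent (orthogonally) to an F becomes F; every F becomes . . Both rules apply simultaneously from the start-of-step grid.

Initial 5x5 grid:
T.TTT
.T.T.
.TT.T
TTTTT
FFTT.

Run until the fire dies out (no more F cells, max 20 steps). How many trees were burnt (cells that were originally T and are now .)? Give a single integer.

Answer: 11

Derivation:
Step 1: +3 fires, +2 burnt (F count now 3)
Step 2: +3 fires, +3 burnt (F count now 3)
Step 3: +3 fires, +3 burnt (F count now 3)
Step 4: +1 fires, +3 burnt (F count now 1)
Step 5: +1 fires, +1 burnt (F count now 1)
Step 6: +0 fires, +1 burnt (F count now 0)
Fire out after step 6
Initially T: 16, now '.': 20
Total burnt (originally-T cells now '.'): 11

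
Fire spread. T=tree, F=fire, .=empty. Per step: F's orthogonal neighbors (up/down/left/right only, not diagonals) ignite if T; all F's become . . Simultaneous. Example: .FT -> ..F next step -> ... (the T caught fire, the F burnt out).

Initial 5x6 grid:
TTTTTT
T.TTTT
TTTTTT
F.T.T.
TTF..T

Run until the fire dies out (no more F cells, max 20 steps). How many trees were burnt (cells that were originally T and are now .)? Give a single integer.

Answer: 21

Derivation:
Step 1: +4 fires, +2 burnt (F count now 4)
Step 2: +3 fires, +4 burnt (F count now 3)
Step 3: +3 fires, +3 burnt (F count now 3)
Step 4: +4 fires, +3 burnt (F count now 4)
Step 5: +4 fires, +4 burnt (F count now 4)
Step 6: +2 fires, +4 burnt (F count now 2)
Step 7: +1 fires, +2 burnt (F count now 1)
Step 8: +0 fires, +1 burnt (F count now 0)
Fire out after step 8
Initially T: 22, now '.': 29
Total burnt (originally-T cells now '.'): 21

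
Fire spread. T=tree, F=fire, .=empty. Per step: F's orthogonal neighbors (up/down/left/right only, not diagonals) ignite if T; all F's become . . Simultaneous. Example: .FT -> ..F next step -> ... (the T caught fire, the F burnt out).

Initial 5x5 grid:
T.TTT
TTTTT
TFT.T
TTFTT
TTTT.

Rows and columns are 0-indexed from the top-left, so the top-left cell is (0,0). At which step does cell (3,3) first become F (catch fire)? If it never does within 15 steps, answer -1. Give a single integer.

Step 1: cell (3,3)='F' (+6 fires, +2 burnt)
  -> target ignites at step 1
Step 2: cell (3,3)='.' (+6 fires, +6 burnt)
Step 3: cell (3,3)='.' (+5 fires, +6 burnt)
Step 4: cell (3,3)='.' (+2 fires, +5 burnt)
Step 5: cell (3,3)='.' (+1 fires, +2 burnt)
Step 6: cell (3,3)='.' (+0 fires, +1 burnt)
  fire out at step 6

1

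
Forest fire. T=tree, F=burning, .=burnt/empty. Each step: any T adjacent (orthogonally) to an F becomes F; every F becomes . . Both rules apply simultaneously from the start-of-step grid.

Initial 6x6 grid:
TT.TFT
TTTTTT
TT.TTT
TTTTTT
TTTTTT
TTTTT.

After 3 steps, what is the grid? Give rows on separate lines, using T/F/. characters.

Step 1: 3 trees catch fire, 1 burn out
  TT.F.F
  TTTTFT
  TT.TTT
  TTTTTT
  TTTTTT
  TTTTT.
Step 2: 3 trees catch fire, 3 burn out
  TT....
  TTTF.F
  TT.TFT
  TTTTTT
  TTTTTT
  TTTTT.
Step 3: 4 trees catch fire, 3 burn out
  TT....
  TTF...
  TT.F.F
  TTTTFT
  TTTTTT
  TTTTT.

TT....
TTF...
TT.F.F
TTTTFT
TTTTTT
TTTTT.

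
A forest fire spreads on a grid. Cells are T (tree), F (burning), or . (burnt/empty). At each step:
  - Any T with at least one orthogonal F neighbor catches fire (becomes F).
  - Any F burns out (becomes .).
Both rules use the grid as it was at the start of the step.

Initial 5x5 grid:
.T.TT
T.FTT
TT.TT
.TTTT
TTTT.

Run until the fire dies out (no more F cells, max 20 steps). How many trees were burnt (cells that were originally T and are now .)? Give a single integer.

Answer: 17

Derivation:
Step 1: +1 fires, +1 burnt (F count now 1)
Step 2: +3 fires, +1 burnt (F count now 3)
Step 3: +3 fires, +3 burnt (F count now 3)
Step 4: +3 fires, +3 burnt (F count now 3)
Step 5: +2 fires, +3 burnt (F count now 2)
Step 6: +2 fires, +2 burnt (F count now 2)
Step 7: +2 fires, +2 burnt (F count now 2)
Step 8: +1 fires, +2 burnt (F count now 1)
Step 9: +0 fires, +1 burnt (F count now 0)
Fire out after step 9
Initially T: 18, now '.': 24
Total burnt (originally-T cells now '.'): 17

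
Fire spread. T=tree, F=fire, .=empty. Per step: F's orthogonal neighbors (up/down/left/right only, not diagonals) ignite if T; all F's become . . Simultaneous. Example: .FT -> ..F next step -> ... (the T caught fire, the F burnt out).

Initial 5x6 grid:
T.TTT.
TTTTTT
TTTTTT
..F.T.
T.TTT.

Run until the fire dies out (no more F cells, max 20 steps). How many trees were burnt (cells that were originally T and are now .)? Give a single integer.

Step 1: +2 fires, +1 burnt (F count now 2)
Step 2: +4 fires, +2 burnt (F count now 4)
Step 3: +6 fires, +4 burnt (F count now 6)
Step 4: +5 fires, +6 burnt (F count now 5)
Step 5: +3 fires, +5 burnt (F count now 3)
Step 6: +0 fires, +3 burnt (F count now 0)
Fire out after step 6
Initially T: 21, now '.': 29
Total burnt (originally-T cells now '.'): 20

Answer: 20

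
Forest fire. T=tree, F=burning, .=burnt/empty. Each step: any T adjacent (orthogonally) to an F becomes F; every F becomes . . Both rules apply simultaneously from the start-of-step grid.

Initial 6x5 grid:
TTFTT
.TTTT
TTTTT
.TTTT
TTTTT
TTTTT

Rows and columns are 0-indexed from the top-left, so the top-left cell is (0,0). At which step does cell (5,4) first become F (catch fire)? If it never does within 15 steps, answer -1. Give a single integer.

Step 1: cell (5,4)='T' (+3 fires, +1 burnt)
Step 2: cell (5,4)='T' (+5 fires, +3 burnt)
Step 3: cell (5,4)='T' (+4 fires, +5 burnt)
Step 4: cell (5,4)='T' (+5 fires, +4 burnt)
Step 5: cell (5,4)='T' (+4 fires, +5 burnt)
Step 6: cell (5,4)='T' (+4 fires, +4 burnt)
Step 7: cell (5,4)='F' (+2 fires, +4 burnt)
  -> target ignites at step 7
Step 8: cell (5,4)='.' (+0 fires, +2 burnt)
  fire out at step 8

7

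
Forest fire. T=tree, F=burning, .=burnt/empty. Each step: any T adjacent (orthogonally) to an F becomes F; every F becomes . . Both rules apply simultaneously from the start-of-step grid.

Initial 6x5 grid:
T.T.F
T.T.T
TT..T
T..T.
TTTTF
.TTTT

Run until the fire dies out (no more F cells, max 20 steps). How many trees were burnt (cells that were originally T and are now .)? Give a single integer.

Answer: 16

Derivation:
Step 1: +3 fires, +2 burnt (F count now 3)
Step 2: +4 fires, +3 burnt (F count now 4)
Step 3: +2 fires, +4 burnt (F count now 2)
Step 4: +2 fires, +2 burnt (F count now 2)
Step 5: +1 fires, +2 burnt (F count now 1)
Step 6: +1 fires, +1 burnt (F count now 1)
Step 7: +2 fires, +1 burnt (F count now 2)
Step 8: +1 fires, +2 burnt (F count now 1)
Step 9: +0 fires, +1 burnt (F count now 0)
Fire out after step 9
Initially T: 18, now '.': 28
Total burnt (originally-T cells now '.'): 16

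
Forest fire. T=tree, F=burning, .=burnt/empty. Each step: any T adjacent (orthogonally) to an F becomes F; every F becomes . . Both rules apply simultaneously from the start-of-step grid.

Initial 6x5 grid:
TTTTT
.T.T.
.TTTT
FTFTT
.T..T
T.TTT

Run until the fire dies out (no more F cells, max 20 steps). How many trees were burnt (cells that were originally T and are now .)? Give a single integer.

Answer: 19

Derivation:
Step 1: +3 fires, +2 burnt (F count now 3)
Step 2: +4 fires, +3 burnt (F count now 4)
Step 3: +4 fires, +4 burnt (F count now 4)
Step 4: +3 fires, +4 burnt (F count now 3)
Step 5: +4 fires, +3 burnt (F count now 4)
Step 6: +1 fires, +4 burnt (F count now 1)
Step 7: +0 fires, +1 burnt (F count now 0)
Fire out after step 7
Initially T: 20, now '.': 29
Total burnt (originally-T cells now '.'): 19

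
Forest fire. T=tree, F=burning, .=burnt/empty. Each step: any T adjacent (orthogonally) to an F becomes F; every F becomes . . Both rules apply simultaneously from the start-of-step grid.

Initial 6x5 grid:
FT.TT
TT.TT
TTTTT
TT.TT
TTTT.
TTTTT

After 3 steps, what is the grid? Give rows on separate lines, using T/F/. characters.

Step 1: 2 trees catch fire, 1 burn out
  .F.TT
  FT.TT
  TTTTT
  TT.TT
  TTTT.
  TTTTT
Step 2: 2 trees catch fire, 2 burn out
  ...TT
  .F.TT
  FTTTT
  TT.TT
  TTTT.
  TTTTT
Step 3: 2 trees catch fire, 2 burn out
  ...TT
  ...TT
  .FTTT
  FT.TT
  TTTT.
  TTTTT

...TT
...TT
.FTTT
FT.TT
TTTT.
TTTTT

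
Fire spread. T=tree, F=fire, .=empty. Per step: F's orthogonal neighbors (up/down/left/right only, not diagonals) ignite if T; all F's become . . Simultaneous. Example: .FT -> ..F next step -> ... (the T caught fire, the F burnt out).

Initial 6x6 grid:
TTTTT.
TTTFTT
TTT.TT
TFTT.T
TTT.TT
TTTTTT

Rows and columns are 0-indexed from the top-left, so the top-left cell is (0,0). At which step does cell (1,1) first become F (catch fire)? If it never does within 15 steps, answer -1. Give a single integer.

Step 1: cell (1,1)='T' (+7 fires, +2 burnt)
Step 2: cell (1,1)='F' (+11 fires, +7 burnt)
  -> target ignites at step 2
Step 3: cell (1,1)='.' (+5 fires, +11 burnt)
Step 4: cell (1,1)='.' (+3 fires, +5 burnt)
Step 5: cell (1,1)='.' (+2 fires, +3 burnt)
Step 6: cell (1,1)='.' (+2 fires, +2 burnt)
Step 7: cell (1,1)='.' (+0 fires, +2 burnt)
  fire out at step 7

2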